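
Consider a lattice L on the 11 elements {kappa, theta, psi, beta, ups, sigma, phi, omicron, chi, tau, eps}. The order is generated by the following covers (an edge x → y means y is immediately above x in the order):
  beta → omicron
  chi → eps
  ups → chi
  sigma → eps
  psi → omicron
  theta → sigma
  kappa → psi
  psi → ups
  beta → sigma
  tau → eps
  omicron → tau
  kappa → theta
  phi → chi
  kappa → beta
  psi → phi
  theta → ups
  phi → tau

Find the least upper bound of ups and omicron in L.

eps

Common upper bounds of {ups, omicron}: eps.
The least among these is eps.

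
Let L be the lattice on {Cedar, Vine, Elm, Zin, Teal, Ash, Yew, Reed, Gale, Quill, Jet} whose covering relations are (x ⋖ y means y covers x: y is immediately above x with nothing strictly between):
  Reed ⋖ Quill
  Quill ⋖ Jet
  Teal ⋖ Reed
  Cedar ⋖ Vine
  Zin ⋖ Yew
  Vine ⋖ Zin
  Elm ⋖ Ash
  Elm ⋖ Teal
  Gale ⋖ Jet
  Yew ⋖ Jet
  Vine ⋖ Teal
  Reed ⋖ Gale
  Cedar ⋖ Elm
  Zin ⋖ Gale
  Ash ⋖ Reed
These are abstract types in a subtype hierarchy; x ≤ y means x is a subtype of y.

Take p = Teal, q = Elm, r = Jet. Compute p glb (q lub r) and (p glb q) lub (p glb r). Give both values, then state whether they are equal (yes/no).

q lub r = Jet, so p glb (q lub r) = Teal glb Jet = Teal.
p glb q = Elm and p glb r = Teal, so (p glb q) lub (p glb r) = Elm lub Teal = Teal.
Equal: yes.

Teal; Teal; yes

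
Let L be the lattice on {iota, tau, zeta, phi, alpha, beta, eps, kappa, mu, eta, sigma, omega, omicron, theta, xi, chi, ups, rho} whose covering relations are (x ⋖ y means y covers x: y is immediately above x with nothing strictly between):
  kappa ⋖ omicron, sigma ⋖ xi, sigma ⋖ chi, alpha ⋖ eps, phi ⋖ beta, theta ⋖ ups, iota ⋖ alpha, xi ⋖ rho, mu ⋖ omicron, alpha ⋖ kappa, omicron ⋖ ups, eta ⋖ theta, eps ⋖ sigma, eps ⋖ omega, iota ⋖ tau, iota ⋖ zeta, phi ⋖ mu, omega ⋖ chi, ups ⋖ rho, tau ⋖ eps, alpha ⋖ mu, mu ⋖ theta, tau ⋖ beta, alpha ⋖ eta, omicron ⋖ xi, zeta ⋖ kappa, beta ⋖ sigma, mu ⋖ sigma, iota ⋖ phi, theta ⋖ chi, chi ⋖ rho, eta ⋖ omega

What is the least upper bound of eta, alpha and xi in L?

Common upper bounds of {eta, alpha, xi}: rho.
The least among these is rho.

rho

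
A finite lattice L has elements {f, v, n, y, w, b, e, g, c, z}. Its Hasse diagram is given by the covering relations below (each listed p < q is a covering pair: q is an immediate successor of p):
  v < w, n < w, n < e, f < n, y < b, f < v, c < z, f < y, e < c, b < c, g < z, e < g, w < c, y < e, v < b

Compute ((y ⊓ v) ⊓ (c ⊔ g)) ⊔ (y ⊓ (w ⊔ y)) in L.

y

y ∧ v = f
c ∨ g = z
f ∧ z = f
w ∨ y = c
y ∧ c = y
f ∨ y = y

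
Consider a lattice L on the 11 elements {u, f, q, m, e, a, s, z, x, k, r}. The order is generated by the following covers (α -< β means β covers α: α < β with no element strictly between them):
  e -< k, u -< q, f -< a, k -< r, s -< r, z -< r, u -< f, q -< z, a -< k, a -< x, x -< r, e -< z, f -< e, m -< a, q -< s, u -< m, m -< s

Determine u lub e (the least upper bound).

e

Common upper bounds of {u, e}: e, k, r, z.
The least among these is e.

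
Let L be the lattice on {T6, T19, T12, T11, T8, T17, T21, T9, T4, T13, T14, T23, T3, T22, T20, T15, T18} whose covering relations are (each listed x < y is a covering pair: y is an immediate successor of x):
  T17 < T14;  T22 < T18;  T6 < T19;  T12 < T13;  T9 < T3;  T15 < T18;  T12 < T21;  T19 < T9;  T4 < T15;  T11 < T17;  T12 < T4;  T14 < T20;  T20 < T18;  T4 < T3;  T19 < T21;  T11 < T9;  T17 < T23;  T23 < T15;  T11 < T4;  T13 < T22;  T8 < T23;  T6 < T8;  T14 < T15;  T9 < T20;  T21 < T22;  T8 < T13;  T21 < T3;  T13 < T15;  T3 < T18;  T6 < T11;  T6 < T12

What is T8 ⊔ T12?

Common upper bounds of {T8, T12}: T13, T15, T18, T22.
The least among these is T13.

T13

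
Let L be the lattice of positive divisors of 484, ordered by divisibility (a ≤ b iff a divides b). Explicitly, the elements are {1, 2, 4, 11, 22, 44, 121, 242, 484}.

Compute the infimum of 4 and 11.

Common lower bounds of {4, 11}: 1.
The greatest among these is 1.

1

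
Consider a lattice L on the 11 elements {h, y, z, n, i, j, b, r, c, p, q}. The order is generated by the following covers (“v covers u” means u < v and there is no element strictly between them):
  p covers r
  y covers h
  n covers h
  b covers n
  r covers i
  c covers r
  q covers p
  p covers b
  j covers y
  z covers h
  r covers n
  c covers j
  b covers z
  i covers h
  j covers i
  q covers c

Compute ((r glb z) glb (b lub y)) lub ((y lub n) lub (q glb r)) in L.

c

r ∧ z = h
b ∨ y = q
h ∧ q = h
y ∨ n = c
q ∧ r = r
c ∨ r = c
h ∨ c = c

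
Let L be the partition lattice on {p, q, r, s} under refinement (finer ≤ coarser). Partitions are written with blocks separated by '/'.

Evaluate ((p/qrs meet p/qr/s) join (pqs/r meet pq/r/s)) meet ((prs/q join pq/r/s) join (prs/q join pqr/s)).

p/qrs ∧ p/qr/s = p/qr/s
pqs/r ∧ pq/r/s = pq/r/s
p/qr/s ∨ pq/r/s = pqr/s
prs/q ∨ pq/r/s = pqrs
prs/q ∨ pqr/s = pqrs
pqrs ∨ pqrs = pqrs
pqr/s ∧ pqrs = pqr/s

pqr/s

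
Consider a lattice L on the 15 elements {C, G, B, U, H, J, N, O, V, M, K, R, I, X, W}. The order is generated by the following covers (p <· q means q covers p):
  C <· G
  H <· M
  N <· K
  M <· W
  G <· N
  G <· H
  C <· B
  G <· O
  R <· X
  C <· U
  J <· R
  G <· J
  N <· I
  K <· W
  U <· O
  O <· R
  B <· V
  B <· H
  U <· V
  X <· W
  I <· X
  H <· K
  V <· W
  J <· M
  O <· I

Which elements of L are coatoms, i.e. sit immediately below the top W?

K, M, V, X

The coatoms are exactly the elements covered by W: K, M, V, X.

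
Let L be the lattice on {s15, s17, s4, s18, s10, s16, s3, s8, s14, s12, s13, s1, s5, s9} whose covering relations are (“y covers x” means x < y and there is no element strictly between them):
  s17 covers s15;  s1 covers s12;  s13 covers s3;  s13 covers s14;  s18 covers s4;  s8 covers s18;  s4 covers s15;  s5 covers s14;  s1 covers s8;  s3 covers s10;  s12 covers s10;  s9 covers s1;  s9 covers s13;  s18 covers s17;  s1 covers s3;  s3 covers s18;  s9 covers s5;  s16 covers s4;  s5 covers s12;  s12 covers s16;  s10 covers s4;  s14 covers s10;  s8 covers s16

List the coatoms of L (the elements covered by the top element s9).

The coatoms are exactly the elements covered by s9: s1, s13, s5.

s1, s13, s5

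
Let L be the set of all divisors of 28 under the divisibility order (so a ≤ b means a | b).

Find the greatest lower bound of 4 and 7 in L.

1

Common lower bounds of {4, 7}: 1.
The greatest among these is 1.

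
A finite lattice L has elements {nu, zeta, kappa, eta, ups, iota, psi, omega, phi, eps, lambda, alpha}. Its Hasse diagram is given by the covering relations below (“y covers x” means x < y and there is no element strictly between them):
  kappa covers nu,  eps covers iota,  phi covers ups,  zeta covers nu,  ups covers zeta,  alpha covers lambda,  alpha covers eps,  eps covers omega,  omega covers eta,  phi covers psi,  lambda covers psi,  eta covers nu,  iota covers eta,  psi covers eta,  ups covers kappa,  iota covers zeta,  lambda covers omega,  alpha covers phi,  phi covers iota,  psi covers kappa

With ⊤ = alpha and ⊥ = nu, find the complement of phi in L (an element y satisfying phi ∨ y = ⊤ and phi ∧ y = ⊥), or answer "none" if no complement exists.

none

For every candidate y, either phi ∨ y ≠ alpha or phi ∧ y ≠ nu; no complement exists.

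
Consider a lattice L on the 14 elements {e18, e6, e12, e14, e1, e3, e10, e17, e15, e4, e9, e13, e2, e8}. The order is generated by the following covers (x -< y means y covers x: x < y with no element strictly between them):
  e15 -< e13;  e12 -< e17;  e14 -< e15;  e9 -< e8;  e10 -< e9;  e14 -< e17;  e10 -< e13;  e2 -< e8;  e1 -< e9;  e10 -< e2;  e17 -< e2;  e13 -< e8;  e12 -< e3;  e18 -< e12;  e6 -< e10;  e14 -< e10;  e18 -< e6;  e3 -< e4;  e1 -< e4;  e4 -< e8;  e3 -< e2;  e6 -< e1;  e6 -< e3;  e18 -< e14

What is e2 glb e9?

e10

Common lower bounds of {e2, e9}: e10, e14, e18, e6.
The greatest among these is e10.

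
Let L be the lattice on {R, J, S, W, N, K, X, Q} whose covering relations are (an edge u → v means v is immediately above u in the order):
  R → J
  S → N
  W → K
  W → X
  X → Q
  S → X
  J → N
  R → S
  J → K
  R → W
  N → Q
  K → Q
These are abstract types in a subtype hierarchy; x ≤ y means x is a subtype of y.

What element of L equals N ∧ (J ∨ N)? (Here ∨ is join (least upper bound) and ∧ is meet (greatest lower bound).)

N

J ∨ N = N
N ∧ N = N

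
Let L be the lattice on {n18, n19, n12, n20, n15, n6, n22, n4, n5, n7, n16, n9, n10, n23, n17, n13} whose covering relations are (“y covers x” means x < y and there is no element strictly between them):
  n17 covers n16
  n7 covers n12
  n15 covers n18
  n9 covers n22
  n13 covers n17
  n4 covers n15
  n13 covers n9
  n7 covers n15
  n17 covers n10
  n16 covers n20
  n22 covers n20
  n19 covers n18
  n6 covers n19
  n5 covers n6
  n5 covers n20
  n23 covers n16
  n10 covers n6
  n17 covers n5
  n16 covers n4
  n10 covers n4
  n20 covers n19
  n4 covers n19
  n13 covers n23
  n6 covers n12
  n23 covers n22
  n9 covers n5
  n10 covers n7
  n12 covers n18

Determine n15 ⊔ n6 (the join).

n10

Common upper bounds of {n15, n6}: n10, n13, n17.
The least among these is n10.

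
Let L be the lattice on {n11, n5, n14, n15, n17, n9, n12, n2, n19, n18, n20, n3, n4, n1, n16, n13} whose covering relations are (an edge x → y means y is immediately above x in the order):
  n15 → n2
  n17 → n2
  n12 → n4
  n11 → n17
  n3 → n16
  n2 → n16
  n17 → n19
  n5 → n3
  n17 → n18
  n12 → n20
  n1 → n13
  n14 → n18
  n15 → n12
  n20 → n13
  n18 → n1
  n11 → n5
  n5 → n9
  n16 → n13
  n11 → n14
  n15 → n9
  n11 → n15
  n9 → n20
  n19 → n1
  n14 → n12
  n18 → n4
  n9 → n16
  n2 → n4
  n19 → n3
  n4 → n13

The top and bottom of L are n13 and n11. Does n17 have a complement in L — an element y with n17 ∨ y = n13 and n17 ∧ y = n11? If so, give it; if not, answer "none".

n20

Need y with n17 ∨ y = n13 and n17 ∧ y = n11.
Checking each element gives: n20.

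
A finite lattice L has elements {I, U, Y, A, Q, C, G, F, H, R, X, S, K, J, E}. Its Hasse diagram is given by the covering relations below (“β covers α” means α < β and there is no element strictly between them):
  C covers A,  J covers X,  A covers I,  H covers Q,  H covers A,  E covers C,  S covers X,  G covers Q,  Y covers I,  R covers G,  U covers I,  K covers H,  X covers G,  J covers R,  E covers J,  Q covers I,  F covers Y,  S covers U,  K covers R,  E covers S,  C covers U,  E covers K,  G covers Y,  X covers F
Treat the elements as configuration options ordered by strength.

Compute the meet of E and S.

S

Common lower bounds of {E, S}: F, G, I, Q, S, U, X, Y.
The greatest among these is S.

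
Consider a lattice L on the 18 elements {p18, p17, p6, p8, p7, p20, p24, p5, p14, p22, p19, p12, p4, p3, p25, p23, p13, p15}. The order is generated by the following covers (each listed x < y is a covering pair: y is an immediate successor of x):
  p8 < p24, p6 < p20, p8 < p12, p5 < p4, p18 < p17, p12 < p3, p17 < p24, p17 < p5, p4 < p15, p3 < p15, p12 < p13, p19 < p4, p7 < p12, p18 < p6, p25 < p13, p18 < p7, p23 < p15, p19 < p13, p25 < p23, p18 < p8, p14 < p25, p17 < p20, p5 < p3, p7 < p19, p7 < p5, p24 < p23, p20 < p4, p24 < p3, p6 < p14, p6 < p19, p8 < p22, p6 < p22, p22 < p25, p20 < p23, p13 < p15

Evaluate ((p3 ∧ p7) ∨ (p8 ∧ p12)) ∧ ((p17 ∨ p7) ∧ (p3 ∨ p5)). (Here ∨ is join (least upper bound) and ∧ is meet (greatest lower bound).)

p7

p3 ∧ p7 = p7
p8 ∧ p12 = p8
p7 ∨ p8 = p12
p17 ∨ p7 = p5
p3 ∨ p5 = p3
p5 ∧ p3 = p5
p12 ∧ p5 = p7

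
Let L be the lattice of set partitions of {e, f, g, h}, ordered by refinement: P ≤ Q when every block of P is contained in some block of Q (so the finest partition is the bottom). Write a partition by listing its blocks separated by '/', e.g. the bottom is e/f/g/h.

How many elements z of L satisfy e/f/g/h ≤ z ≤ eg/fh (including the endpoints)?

4

The interval [e/f/g/h, eg/fh] = {e/f/g/h, e/fh/g, eg/f/h, eg/fh}, which has 4 elements.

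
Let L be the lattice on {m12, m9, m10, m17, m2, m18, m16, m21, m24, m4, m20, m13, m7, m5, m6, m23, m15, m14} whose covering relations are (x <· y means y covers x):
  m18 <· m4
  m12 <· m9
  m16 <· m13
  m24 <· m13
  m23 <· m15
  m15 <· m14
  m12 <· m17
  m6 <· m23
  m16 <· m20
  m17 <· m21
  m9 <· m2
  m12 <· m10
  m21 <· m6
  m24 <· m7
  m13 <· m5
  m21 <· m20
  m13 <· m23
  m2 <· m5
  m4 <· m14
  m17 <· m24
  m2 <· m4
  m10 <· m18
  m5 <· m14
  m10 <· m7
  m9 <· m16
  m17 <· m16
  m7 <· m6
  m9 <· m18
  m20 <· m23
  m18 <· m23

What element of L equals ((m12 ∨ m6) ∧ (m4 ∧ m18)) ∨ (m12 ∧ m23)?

m10

m12 ∨ m6 = m6
m4 ∧ m18 = m18
m6 ∧ m18 = m10
m12 ∧ m23 = m12
m10 ∨ m12 = m10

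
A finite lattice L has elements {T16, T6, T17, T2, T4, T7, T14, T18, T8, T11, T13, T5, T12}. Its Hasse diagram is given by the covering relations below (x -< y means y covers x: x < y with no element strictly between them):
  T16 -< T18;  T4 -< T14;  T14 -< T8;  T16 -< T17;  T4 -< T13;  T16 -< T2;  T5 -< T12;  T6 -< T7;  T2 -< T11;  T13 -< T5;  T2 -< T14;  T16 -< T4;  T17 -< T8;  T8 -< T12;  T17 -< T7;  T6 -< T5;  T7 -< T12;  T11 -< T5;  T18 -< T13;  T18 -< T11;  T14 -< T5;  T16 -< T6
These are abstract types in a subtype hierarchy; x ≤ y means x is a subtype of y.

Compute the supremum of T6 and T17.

Common upper bounds of {T6, T17}: T12, T7.
The least among these is T7.

T7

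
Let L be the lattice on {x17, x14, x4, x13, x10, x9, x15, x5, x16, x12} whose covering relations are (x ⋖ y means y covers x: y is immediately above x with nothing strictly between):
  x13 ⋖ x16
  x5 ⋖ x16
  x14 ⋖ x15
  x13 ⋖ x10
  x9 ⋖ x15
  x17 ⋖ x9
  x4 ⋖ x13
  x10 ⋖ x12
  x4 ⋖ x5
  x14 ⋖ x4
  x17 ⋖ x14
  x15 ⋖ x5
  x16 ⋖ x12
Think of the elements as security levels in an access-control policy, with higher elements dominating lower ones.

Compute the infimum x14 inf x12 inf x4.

Common lower bounds of {x14, x12, x4}: x14, x17.
The greatest among these is x14.

x14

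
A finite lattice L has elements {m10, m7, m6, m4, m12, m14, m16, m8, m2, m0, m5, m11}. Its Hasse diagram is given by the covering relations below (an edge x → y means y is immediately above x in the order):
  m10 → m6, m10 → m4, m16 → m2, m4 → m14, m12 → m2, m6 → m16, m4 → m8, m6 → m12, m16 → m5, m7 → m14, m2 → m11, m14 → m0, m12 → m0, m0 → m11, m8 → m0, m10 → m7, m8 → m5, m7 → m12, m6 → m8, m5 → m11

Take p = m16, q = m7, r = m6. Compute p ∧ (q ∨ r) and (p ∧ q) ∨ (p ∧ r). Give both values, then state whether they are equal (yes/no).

q ∨ r = m12, so p ∧ (q ∨ r) = m16 ∧ m12 = m6.
p ∧ q = m10 and p ∧ r = m6, so (p ∧ q) ∨ (p ∧ r) = m10 ∨ m6 = m6.
Equal: yes.

m6; m6; yes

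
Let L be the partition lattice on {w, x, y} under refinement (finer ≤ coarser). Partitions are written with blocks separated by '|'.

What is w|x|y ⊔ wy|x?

wy|x

Common upper bounds of {w|x|y, wy|x}: wxy, wy|x.
The least among these is wy|x.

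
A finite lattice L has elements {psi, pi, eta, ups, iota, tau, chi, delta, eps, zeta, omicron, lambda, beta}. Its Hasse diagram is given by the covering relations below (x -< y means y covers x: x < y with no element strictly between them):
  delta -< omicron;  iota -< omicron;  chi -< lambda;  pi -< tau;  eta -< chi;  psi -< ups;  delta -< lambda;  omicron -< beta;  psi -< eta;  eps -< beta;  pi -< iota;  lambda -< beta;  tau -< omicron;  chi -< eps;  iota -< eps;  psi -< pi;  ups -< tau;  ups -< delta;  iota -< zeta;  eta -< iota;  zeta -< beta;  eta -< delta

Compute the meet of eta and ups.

psi

Common lower bounds of {eta, ups}: psi.
The greatest among these is psi.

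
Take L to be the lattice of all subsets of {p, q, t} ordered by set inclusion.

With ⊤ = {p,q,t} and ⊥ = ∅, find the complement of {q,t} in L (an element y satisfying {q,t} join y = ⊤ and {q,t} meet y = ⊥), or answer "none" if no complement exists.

Need y with {q,t} ∨ y = {p,q,t} and {q,t} ∧ y = ∅.
Checking each element gives: {p}.

{p}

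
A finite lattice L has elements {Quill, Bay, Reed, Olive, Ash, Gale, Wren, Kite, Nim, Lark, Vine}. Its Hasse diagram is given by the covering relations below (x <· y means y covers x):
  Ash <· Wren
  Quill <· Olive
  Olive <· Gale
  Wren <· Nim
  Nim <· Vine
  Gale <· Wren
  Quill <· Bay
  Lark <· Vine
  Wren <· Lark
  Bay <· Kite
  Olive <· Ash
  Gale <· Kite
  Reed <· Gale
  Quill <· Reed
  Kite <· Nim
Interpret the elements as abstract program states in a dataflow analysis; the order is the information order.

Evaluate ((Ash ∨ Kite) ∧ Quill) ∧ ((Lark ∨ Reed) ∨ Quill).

Ash ∨ Kite = Nim
Nim ∧ Quill = Quill
Lark ∨ Reed = Lark
Lark ∨ Quill = Lark
Quill ∧ Lark = Quill

Quill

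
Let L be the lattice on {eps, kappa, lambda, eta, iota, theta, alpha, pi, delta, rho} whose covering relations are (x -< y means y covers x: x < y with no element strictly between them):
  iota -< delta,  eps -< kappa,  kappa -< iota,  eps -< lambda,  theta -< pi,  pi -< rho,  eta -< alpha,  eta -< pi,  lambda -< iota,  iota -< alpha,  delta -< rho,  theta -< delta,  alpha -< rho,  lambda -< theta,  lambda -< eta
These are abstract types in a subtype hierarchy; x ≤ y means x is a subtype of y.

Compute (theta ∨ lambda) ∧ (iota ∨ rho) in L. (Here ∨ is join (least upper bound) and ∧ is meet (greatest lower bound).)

theta

theta ∨ lambda = theta
iota ∨ rho = rho
theta ∧ rho = theta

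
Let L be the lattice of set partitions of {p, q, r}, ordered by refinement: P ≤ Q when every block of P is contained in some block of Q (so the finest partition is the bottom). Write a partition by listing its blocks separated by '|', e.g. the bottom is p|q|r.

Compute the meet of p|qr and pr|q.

Common lower bounds of {p|qr, pr|q}: p|q|r.
The greatest among these is p|q|r.

p|q|r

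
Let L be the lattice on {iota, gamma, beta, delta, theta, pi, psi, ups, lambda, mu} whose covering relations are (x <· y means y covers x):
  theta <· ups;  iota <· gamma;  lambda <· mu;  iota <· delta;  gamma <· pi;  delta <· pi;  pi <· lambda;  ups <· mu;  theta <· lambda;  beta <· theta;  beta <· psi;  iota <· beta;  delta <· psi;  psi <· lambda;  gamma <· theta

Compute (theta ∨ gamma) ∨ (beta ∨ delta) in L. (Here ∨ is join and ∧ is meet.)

lambda

theta ∨ gamma = theta
beta ∨ delta = psi
theta ∨ psi = lambda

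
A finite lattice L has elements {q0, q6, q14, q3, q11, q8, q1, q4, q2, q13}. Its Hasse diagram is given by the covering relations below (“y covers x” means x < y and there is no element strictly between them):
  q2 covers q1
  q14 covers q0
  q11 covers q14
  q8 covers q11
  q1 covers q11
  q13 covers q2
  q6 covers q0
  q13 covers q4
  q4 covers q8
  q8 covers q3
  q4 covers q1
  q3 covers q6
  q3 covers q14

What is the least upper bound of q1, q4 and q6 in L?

Common upper bounds of {q1, q4, q6}: q13, q4.
The least among these is q4.

q4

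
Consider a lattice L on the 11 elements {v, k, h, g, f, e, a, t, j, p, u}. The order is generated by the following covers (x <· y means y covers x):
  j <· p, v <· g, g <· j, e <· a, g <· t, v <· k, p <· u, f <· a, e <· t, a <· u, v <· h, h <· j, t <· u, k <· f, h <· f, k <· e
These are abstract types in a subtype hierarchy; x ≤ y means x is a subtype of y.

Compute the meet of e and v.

Common lower bounds of {e, v}: v.
The greatest among these is v.

v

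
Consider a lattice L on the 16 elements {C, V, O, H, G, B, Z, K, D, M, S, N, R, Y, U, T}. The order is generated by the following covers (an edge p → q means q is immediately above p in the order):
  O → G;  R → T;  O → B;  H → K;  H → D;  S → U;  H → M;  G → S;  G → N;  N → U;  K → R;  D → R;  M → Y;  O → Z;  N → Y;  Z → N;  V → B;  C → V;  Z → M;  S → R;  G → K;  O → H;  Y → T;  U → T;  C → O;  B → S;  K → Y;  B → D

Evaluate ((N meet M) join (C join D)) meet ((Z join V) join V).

N ∧ M = Z
C ∨ D = D
Z ∨ D = T
Z ∨ V = U
U ∨ V = U
T ∧ U = U

U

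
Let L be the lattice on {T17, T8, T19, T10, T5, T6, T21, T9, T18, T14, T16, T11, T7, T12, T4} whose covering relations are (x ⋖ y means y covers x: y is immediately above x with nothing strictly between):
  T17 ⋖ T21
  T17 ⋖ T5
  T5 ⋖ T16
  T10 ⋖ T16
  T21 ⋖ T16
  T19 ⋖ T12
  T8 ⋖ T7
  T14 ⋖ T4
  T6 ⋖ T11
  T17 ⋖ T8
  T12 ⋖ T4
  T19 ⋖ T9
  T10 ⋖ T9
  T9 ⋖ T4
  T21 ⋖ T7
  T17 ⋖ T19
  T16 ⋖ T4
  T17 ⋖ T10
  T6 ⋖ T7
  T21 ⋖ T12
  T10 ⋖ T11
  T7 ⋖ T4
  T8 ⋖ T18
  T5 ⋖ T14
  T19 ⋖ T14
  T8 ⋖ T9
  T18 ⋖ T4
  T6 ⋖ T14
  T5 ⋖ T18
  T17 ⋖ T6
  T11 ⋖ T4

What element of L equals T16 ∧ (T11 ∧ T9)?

T10

T11 ∧ T9 = T10
T16 ∧ T10 = T10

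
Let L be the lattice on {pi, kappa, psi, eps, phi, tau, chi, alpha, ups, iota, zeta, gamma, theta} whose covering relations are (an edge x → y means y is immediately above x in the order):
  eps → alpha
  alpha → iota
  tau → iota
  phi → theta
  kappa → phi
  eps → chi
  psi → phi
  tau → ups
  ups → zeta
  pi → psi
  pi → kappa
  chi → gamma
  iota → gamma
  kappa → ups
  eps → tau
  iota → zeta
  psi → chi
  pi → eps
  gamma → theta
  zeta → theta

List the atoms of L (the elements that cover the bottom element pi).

The atoms are exactly the elements that cover pi: eps, kappa, psi.

eps, kappa, psi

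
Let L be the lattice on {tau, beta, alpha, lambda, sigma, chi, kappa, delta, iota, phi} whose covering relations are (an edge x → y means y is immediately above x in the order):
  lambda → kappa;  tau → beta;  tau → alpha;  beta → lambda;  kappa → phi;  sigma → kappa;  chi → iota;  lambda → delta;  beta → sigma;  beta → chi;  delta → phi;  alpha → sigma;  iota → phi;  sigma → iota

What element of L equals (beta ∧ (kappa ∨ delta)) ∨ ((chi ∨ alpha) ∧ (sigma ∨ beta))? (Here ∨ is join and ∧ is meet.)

sigma

kappa ∨ delta = phi
beta ∧ phi = beta
chi ∨ alpha = iota
sigma ∨ beta = sigma
iota ∧ sigma = sigma
beta ∨ sigma = sigma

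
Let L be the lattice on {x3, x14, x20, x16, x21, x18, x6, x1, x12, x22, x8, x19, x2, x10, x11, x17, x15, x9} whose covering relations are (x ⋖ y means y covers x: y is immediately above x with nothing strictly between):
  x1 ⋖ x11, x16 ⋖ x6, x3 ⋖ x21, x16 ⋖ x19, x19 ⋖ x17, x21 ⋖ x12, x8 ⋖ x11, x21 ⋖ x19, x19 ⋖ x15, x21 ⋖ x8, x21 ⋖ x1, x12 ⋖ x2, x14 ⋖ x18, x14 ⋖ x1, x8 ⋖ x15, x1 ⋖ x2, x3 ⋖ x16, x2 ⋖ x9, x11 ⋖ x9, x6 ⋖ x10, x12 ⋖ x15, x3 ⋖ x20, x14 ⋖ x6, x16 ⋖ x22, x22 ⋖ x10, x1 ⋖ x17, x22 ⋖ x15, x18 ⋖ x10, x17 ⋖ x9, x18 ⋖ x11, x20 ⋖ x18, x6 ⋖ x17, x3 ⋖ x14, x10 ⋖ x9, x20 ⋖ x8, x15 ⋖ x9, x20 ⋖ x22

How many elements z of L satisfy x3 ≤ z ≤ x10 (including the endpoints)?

The interval [x3, x10] = {x10, x14, x16, x18, x20, x22, x3, x6}, which has 8 elements.

8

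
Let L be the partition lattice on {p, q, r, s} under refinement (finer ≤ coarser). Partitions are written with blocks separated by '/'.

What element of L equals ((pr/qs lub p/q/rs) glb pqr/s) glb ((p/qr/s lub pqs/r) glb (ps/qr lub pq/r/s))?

pqr/s

pr/qs ∨ p/q/rs = pqrs
pqrs ∧ pqr/s = pqr/s
p/qr/s ∨ pqs/r = pqrs
ps/qr ∨ pq/r/s = pqrs
pqrs ∧ pqrs = pqrs
pqr/s ∧ pqrs = pqr/s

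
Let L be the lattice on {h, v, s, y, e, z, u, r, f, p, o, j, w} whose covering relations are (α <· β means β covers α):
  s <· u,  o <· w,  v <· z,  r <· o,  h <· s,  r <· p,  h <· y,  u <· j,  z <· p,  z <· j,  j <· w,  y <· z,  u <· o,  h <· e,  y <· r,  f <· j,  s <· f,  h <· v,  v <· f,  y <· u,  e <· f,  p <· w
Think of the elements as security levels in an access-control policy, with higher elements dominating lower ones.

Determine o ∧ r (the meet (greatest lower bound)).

r

Common lower bounds of {o, r}: h, r, y.
The greatest among these is r.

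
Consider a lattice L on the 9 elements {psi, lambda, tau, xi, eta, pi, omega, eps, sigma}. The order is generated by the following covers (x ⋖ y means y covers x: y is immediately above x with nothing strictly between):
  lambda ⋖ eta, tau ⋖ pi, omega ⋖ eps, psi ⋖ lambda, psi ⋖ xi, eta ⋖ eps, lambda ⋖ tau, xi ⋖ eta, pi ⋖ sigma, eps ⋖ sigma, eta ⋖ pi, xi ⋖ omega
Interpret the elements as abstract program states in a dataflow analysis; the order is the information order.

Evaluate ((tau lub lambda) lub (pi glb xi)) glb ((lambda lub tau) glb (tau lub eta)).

tau

tau ∨ lambda = tau
pi ∧ xi = xi
tau ∨ xi = pi
lambda ∨ tau = tau
tau ∨ eta = pi
tau ∧ pi = tau
pi ∧ tau = tau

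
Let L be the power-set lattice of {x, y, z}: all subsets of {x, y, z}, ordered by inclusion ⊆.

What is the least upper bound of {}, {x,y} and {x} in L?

Under ⊆, join is union: {} ∪ {x,y} ∪ {x} = {x,y}.

{x,y}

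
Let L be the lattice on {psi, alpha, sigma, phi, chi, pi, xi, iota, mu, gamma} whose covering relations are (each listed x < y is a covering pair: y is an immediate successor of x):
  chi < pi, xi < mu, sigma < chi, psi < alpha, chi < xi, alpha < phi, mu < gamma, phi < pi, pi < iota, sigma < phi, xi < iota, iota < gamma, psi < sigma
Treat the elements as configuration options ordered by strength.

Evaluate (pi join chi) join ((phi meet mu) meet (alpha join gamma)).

pi ∨ chi = pi
phi ∧ mu = sigma
alpha ∨ gamma = gamma
sigma ∧ gamma = sigma
pi ∨ sigma = pi

pi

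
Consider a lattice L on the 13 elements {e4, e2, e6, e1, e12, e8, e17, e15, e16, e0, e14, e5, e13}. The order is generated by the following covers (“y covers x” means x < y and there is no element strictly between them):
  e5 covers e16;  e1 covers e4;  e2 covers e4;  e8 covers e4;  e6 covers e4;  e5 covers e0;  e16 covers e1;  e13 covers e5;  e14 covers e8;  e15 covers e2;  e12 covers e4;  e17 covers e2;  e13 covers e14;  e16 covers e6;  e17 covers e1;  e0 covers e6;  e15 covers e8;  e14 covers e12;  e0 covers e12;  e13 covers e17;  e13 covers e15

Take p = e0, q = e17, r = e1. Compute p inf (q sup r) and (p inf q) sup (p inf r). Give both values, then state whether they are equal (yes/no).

q sup r = e17, so p inf (q sup r) = e0 inf e17 = e4.
p inf q = e4 and p inf r = e4, so (p inf q) sup (p inf r) = e4 sup e4 = e4.
Equal: yes.

e4; e4; yes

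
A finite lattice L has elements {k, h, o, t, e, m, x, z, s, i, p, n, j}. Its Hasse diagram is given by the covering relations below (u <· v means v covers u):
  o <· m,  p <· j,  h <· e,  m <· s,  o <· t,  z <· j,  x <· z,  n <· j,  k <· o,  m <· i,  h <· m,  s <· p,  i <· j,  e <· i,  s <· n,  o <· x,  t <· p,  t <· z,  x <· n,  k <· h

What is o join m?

m

Common upper bounds of {o, m}: i, j, m, n, p, s.
The least among these is m.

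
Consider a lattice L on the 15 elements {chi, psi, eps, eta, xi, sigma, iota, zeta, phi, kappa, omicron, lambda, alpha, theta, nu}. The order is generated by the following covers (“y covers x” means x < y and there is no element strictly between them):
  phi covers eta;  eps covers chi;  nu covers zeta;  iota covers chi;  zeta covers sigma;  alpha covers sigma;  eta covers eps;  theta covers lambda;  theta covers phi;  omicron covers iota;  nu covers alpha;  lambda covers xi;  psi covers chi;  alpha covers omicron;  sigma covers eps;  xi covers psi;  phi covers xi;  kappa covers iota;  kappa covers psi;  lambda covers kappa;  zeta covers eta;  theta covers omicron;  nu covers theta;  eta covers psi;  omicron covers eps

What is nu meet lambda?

lambda

Common lower bounds of {nu, lambda}: chi, iota, kappa, lambda, psi, xi.
The greatest among these is lambda.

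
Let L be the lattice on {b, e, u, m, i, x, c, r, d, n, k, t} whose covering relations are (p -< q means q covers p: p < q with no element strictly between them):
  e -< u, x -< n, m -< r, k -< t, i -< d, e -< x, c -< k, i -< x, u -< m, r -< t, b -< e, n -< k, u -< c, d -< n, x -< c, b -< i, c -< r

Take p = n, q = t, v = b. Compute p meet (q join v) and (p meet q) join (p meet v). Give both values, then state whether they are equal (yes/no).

n; n; yes

q join v = t, so p meet (q join v) = n meet t = n.
p meet q = n and p meet v = b, so (p meet q) join (p meet v) = n join b = n.
Equal: yes.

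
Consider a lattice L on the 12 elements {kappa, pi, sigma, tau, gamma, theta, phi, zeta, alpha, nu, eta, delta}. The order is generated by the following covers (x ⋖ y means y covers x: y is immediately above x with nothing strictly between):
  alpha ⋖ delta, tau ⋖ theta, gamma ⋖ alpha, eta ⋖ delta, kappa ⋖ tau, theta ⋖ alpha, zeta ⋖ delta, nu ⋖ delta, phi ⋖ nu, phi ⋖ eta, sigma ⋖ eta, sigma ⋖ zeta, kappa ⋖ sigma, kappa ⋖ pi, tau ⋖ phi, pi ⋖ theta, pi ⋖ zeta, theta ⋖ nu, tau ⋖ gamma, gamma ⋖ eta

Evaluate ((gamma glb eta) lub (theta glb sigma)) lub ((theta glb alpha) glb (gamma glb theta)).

gamma

gamma ∧ eta = gamma
theta ∧ sigma = kappa
gamma ∨ kappa = gamma
theta ∧ alpha = theta
gamma ∧ theta = tau
theta ∧ tau = tau
gamma ∨ tau = gamma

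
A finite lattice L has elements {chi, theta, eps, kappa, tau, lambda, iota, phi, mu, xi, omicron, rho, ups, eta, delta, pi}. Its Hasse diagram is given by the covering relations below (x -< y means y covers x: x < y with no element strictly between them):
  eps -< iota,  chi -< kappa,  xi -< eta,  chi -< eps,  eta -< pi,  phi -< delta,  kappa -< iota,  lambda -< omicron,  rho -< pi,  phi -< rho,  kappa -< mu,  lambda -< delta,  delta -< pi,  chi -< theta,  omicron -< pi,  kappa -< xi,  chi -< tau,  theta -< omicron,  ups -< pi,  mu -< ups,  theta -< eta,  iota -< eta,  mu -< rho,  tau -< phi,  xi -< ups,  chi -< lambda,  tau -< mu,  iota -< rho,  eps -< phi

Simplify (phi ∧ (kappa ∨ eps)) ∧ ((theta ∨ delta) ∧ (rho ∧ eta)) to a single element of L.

eps

kappa ∨ eps = iota
phi ∧ iota = eps
theta ∨ delta = pi
rho ∧ eta = iota
pi ∧ iota = iota
eps ∧ iota = eps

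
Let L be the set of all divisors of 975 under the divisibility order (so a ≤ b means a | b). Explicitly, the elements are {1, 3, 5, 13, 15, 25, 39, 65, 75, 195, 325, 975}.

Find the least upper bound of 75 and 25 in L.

In the divisibility order, the join is the least common multiple: lcm(75, 25) = 75.

75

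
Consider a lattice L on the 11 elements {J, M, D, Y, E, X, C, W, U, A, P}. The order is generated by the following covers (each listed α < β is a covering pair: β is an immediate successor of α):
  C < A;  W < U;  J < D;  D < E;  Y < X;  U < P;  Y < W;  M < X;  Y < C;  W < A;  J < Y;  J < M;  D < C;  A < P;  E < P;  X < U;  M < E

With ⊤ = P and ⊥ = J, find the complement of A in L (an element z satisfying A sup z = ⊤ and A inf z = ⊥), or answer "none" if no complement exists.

M

Need z with A ∨ z = P and A ∧ z = J.
Checking each element gives: M.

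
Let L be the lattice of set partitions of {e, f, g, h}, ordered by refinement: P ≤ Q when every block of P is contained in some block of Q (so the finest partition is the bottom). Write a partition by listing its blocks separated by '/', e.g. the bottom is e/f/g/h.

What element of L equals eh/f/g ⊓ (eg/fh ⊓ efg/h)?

eg/fh ∧ efg/h = eg/f/h
eh/f/g ∧ eg/f/h = e/f/g/h

e/f/g/h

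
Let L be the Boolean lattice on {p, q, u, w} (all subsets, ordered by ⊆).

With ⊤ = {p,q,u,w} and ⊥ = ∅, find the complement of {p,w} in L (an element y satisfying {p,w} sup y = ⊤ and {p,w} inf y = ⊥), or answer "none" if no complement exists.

{q,u}

Need y with {p,w} ∨ y = {p,q,u,w} and {p,w} ∧ y = ∅.
Checking each element gives: {q,u}.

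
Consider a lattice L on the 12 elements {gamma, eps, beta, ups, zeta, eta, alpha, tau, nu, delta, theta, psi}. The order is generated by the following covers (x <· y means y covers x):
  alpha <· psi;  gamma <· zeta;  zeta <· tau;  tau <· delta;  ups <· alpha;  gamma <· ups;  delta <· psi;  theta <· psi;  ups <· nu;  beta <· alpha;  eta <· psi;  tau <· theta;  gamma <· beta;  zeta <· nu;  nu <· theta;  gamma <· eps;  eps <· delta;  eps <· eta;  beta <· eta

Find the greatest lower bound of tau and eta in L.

gamma

Common lower bounds of {tau, eta}: gamma.
The greatest among these is gamma.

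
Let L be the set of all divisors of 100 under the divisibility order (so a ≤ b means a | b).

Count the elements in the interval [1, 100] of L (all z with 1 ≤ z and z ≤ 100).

The interval [1, 100] = {1, 10, 100, 2, 20, 25, 4, 5, 50}, which has 9 elements.

9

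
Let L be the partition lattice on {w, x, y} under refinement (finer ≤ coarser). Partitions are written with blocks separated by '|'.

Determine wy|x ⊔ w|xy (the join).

wxy

The join of wy|x and w|xy merges any blocks that overlap across the partitions, giving wxy.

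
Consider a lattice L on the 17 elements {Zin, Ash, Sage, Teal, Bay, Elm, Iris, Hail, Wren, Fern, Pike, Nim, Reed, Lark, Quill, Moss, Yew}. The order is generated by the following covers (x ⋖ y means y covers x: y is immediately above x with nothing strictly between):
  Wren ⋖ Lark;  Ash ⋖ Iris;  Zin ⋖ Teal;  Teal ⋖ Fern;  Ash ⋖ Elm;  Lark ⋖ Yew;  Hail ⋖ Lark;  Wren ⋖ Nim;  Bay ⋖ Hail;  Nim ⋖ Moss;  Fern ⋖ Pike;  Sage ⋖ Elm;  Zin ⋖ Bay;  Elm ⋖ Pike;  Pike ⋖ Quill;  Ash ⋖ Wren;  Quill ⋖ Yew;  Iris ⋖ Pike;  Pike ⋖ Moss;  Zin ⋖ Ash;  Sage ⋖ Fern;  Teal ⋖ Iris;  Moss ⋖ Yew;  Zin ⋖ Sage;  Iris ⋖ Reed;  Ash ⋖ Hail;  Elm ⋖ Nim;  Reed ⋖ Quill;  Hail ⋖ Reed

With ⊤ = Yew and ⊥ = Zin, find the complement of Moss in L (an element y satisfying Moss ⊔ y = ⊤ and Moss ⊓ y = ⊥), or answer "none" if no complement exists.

Bay

Need y with Moss ∨ y = Yew and Moss ∧ y = Zin.
Checking each element gives: Bay.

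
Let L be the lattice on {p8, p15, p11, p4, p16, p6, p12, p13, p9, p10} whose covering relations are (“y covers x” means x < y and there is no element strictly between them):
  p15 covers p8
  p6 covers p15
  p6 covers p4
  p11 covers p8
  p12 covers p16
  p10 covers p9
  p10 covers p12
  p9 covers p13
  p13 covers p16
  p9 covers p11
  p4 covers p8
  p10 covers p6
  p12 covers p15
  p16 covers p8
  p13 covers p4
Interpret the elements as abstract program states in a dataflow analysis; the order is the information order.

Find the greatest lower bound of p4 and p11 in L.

Common lower bounds of {p4, p11}: p8.
The greatest among these is p8.

p8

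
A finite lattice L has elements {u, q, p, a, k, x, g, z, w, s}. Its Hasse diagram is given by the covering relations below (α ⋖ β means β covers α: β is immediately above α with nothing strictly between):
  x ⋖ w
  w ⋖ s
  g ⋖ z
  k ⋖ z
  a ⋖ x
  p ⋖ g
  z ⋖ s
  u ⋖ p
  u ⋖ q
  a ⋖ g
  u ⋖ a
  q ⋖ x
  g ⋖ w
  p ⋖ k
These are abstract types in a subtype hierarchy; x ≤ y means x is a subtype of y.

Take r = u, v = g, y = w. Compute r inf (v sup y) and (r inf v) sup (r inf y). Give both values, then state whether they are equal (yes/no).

v sup y = w, so r inf (v sup y) = u inf w = u.
r inf v = u and r inf y = u, so (r inf v) sup (r inf y) = u sup u = u.
Equal: yes.

u; u; yes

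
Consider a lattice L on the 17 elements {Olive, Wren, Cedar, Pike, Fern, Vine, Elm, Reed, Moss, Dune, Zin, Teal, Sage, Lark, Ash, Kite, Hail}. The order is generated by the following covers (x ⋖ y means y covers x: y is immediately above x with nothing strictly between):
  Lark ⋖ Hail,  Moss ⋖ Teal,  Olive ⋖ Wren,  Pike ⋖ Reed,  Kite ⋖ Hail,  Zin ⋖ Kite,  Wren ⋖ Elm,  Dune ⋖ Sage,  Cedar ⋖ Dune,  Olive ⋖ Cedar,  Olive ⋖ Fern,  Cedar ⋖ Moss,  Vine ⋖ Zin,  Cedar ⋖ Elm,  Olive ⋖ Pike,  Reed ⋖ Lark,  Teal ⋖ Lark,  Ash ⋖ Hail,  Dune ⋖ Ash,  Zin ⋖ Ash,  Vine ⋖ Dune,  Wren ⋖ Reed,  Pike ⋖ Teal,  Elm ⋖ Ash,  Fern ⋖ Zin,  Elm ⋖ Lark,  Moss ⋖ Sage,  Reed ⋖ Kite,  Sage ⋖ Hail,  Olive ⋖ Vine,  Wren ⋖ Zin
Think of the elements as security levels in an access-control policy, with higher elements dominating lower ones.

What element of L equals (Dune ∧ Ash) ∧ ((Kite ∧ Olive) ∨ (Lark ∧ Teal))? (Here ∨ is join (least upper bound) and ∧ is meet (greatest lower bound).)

Dune ∧ Ash = Dune
Kite ∧ Olive = Olive
Lark ∧ Teal = Teal
Olive ∨ Teal = Teal
Dune ∧ Teal = Cedar

Cedar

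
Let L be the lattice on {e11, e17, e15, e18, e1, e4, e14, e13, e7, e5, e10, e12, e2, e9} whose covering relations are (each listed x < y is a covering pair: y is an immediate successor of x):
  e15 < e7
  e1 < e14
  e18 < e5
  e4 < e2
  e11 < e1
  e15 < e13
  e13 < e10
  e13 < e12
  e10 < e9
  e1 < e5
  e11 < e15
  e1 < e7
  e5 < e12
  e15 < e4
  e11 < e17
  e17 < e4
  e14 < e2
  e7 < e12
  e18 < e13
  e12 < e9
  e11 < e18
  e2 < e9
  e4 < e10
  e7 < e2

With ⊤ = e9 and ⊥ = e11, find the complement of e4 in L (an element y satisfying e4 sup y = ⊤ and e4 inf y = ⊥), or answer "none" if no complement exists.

Need y with e4 ∨ y = e9 and e4 ∧ y = e11.
Checking each element gives: e5.

e5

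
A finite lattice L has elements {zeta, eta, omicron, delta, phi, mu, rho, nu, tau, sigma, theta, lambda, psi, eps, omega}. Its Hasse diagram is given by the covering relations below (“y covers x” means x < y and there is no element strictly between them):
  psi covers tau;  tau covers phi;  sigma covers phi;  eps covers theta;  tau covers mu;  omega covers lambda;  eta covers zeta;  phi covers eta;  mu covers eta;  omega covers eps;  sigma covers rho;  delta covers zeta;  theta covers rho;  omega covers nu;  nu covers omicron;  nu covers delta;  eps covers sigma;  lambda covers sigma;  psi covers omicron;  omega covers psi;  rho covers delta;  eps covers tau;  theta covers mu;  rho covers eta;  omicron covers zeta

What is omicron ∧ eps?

Common lower bounds of {omicron, eps}: zeta.
The greatest among these is zeta.

zeta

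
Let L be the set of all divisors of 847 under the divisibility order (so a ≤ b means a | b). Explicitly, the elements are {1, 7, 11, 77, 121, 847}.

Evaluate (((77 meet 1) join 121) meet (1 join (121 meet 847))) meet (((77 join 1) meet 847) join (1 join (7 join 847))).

77 ∧ 1 = 1
1 ∨ 121 = 121
121 ∧ 847 = 121
1 ∨ 121 = 121
121 ∧ 121 = 121
77 ∨ 1 = 77
77 ∧ 847 = 77
7 ∨ 847 = 847
1 ∨ 847 = 847
77 ∨ 847 = 847
121 ∧ 847 = 121

121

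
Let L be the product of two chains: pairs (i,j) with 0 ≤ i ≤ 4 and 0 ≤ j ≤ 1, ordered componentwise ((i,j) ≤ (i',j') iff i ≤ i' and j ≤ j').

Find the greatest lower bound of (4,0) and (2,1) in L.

Common lower bounds of {(4,0), (2,1)}: (0,0), (1,0), (2,0).
The greatest among these is (2,0).

(2,0)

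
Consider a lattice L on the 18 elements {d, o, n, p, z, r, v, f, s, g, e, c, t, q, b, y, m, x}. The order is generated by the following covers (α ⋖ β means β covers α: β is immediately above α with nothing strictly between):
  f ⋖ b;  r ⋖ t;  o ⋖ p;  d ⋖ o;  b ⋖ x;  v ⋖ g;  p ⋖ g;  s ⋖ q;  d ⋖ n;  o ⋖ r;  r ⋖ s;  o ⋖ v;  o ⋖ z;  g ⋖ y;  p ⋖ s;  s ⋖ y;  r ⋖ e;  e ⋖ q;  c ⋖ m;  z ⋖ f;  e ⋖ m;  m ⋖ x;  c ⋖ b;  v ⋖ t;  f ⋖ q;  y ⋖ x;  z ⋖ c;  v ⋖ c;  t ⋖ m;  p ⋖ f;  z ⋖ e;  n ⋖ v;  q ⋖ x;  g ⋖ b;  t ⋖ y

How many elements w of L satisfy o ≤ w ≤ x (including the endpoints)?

The interval [o, x] = {b, c, e, f, g, m, o, p, q, r, s, t, v, x, y, z}, which has 16 elements.

16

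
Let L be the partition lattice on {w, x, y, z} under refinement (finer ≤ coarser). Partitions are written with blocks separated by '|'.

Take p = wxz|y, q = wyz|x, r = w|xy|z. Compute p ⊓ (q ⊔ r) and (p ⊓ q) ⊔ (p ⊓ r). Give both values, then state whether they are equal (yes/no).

wxz|y; wz|x|y; no

q ⊔ r = wxyz, so p ⊓ (q ⊔ r) = wxz|y ⊓ wxyz = wxz|y.
p ⊓ q = wz|x|y and p ⊓ r = w|x|y|z, so (p ⊓ q) ⊔ (p ⊓ r) = wz|x|y ⊔ w|x|y|z = wz|x|y.
Equal: no.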